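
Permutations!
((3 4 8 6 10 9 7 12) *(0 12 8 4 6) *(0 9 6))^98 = (0 3 12)(7 9 8)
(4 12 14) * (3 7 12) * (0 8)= (0 8)(3 7 12 14 4)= [8, 1, 2, 7, 3, 5, 6, 12, 0, 9, 10, 11, 14, 13, 4]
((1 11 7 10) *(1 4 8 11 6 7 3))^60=((1 6 7 10 4 8 11 3))^60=(1 4)(3 10)(6 8)(7 11)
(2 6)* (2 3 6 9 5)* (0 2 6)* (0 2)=(2 9 5 6 3)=[0, 1, 9, 2, 4, 6, 3, 7, 8, 5]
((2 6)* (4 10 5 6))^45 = (10) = ((2 4 10 5 6))^45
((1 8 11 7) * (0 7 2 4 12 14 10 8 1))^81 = (0 7)(2 10 4 8 12 11 14)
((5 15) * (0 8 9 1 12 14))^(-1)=((0 8 9 1 12 14)(5 15))^(-1)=(0 14 12 1 9 8)(5 15)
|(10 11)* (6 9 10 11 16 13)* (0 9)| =6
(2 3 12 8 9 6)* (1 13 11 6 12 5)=(1 13 11 6 2 3 5)(8 9 12)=[0, 13, 3, 5, 4, 1, 2, 7, 9, 12, 10, 6, 8, 11]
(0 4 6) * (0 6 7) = (0 4 7) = [4, 1, 2, 3, 7, 5, 6, 0]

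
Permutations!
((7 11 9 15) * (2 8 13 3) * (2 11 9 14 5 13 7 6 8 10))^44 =(3 13 5 14 11)(6 15 9 7 8)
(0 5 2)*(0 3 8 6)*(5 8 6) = (0 8 5 2 3 6) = [8, 1, 3, 6, 4, 2, 0, 7, 5]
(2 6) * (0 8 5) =(0 8 5)(2 6) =[8, 1, 6, 3, 4, 0, 2, 7, 5]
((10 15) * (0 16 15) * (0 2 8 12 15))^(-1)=((0 16)(2 8 12 15 10))^(-1)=(0 16)(2 10 15 12 8)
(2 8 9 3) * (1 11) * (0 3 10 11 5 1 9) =(0 3 2 8)(1 5)(9 10 11) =[3, 5, 8, 2, 4, 1, 6, 7, 0, 10, 11, 9]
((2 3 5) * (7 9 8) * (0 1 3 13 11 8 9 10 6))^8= ((0 1 3 5 2 13 11 8 7 10 6))^8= (0 7 13 3 6 8 2 1 10 11 5)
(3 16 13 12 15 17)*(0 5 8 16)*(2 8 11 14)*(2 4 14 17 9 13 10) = [5, 1, 8, 0, 14, 11, 6, 7, 16, 13, 2, 17, 15, 12, 4, 9, 10, 3] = (0 5 11 17 3)(2 8 16 10)(4 14)(9 13 12 15)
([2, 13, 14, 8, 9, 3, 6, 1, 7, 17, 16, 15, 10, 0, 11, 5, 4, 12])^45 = (0 2 14 11 15 5 3 8 7 1 13)(4 12)(9 10)(16 17)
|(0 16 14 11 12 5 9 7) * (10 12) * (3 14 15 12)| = |(0 16 15 12 5 9 7)(3 14 11 10)| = 28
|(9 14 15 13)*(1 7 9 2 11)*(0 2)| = 9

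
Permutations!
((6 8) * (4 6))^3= ((4 6 8))^3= (8)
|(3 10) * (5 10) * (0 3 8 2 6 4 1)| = 9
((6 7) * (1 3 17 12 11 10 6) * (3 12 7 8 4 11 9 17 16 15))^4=((1 12 9 17 7)(3 16 15)(4 11 10 6 8))^4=(1 7 17 9 12)(3 16 15)(4 8 6 10 11)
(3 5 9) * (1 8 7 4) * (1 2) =(1 8 7 4 2)(3 5 9) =[0, 8, 1, 5, 2, 9, 6, 4, 7, 3]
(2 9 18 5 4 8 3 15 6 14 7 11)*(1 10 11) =[0, 10, 9, 15, 8, 4, 14, 1, 3, 18, 11, 2, 12, 13, 7, 6, 16, 17, 5] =(1 10 11 2 9 18 5 4 8 3 15 6 14 7)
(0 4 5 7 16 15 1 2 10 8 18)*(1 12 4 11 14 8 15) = (0 11 14 8 18)(1 2 10 15 12 4 5 7 16) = [11, 2, 10, 3, 5, 7, 6, 16, 18, 9, 15, 14, 4, 13, 8, 12, 1, 17, 0]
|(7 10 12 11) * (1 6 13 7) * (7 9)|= |(1 6 13 9 7 10 12 11)|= 8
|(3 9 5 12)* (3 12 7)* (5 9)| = 3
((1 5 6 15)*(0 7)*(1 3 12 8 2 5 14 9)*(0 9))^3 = ((0 7 9 1 14)(2 5 6 15 3 12 8))^3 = (0 1 7 14 9)(2 15 8 6 12 5 3)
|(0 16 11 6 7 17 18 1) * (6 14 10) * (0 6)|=5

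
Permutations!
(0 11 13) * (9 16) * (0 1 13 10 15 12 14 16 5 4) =[11, 13, 2, 3, 0, 4, 6, 7, 8, 5, 15, 10, 14, 1, 16, 12, 9] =(0 11 10 15 12 14 16 9 5 4)(1 13)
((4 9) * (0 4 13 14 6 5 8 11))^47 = ((0 4 9 13 14 6 5 8 11))^47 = (0 9 14 5 11 4 13 6 8)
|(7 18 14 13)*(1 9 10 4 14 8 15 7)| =12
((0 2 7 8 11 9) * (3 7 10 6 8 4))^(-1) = ((0 2 10 6 8 11 9)(3 7 4))^(-1) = (0 9 11 8 6 10 2)(3 4 7)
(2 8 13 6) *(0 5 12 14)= [5, 1, 8, 3, 4, 12, 2, 7, 13, 9, 10, 11, 14, 6, 0]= (0 5 12 14)(2 8 13 6)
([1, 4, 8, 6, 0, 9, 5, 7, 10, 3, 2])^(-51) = [0, 1, 2, 6, 4, 9, 5, 7, 8, 3, 10]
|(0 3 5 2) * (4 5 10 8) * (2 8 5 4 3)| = |(0 2)(3 10 5 8)| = 4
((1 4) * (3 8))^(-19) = ((1 4)(3 8))^(-19) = (1 4)(3 8)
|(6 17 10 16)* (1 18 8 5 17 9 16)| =6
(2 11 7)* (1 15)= (1 15)(2 11 7)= [0, 15, 11, 3, 4, 5, 6, 2, 8, 9, 10, 7, 12, 13, 14, 1]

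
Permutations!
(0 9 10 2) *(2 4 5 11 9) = (0 2)(4 5 11 9 10) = [2, 1, 0, 3, 5, 11, 6, 7, 8, 10, 4, 9]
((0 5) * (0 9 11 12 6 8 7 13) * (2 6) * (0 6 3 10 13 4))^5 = (0 2 8 9 10 4 12 6 5 3 7 11 13)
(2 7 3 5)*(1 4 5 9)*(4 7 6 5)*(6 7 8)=(1 8 6 5 2 7 3 9)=[0, 8, 7, 9, 4, 2, 5, 3, 6, 1]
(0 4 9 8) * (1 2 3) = (0 4 9 8)(1 2 3) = [4, 2, 3, 1, 9, 5, 6, 7, 0, 8]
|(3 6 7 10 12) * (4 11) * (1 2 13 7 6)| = |(1 2 13 7 10 12 3)(4 11)| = 14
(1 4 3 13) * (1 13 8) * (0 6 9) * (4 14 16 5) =[6, 14, 2, 8, 3, 4, 9, 7, 1, 0, 10, 11, 12, 13, 16, 15, 5] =(0 6 9)(1 14 16 5 4 3 8)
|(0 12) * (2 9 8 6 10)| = 10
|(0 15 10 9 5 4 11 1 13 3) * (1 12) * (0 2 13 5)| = 60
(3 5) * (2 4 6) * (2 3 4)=(3 5 4 6)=[0, 1, 2, 5, 6, 4, 3]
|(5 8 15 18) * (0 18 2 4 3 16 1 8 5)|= |(0 18)(1 8 15 2 4 3 16)|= 14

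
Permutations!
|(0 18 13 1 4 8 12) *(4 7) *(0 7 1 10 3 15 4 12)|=|(0 18 13 10 3 15 4 8)(7 12)|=8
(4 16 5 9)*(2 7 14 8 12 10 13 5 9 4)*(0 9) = (0 9 2 7 14 8 12 10 13 5 4 16) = [9, 1, 7, 3, 16, 4, 6, 14, 12, 2, 13, 11, 10, 5, 8, 15, 0]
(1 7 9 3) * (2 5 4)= [0, 7, 5, 1, 2, 4, 6, 9, 8, 3]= (1 7 9 3)(2 5 4)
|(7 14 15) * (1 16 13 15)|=6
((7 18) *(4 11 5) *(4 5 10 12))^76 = ((4 11 10 12)(7 18))^76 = (18)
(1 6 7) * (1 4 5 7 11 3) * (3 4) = (1 6 11 4 5 7 3) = [0, 6, 2, 1, 5, 7, 11, 3, 8, 9, 10, 4]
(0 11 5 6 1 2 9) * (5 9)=(0 11 9)(1 2 5 6)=[11, 2, 5, 3, 4, 6, 1, 7, 8, 0, 10, 9]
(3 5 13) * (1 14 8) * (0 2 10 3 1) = [2, 14, 10, 5, 4, 13, 6, 7, 0, 9, 3, 11, 12, 1, 8] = (0 2 10 3 5 13 1 14 8)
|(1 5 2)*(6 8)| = 6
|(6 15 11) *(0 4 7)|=3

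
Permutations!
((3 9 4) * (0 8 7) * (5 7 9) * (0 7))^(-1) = (0 5 3 4 9 8)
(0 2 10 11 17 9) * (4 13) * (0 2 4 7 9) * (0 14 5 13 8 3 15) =[4, 1, 10, 15, 8, 13, 6, 9, 3, 2, 11, 17, 12, 7, 5, 0, 16, 14] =(0 4 8 3 15)(2 10 11 17 14 5 13 7 9)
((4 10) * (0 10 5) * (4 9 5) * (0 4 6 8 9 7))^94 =(0 10 7)(4 5 9 8 6)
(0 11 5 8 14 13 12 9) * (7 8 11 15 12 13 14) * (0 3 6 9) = [15, 1, 2, 6, 4, 11, 9, 8, 7, 3, 10, 5, 0, 13, 14, 12] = (0 15 12)(3 6 9)(5 11)(7 8)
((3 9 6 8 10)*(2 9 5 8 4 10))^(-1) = (2 8 5 3 10 4 6 9)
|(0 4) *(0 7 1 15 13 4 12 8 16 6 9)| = |(0 12 8 16 6 9)(1 15 13 4 7)| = 30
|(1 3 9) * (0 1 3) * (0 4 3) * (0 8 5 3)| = |(0 1 4)(3 9 8 5)| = 12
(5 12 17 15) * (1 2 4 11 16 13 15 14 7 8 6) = (1 2 4 11 16 13 15 5 12 17 14 7 8 6) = [0, 2, 4, 3, 11, 12, 1, 8, 6, 9, 10, 16, 17, 15, 7, 5, 13, 14]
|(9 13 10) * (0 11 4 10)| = |(0 11 4 10 9 13)| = 6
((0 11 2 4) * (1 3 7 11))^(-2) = ((0 1 3 7 11 2 4))^(-2) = (0 2 7 1 4 11 3)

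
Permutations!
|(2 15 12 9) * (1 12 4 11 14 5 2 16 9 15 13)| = |(1 12 15 4 11 14 5 2 13)(9 16)| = 18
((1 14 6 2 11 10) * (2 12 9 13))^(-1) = (1 10 11 2 13 9 12 6 14) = ((1 14 6 12 9 13 2 11 10))^(-1)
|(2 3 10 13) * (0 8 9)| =|(0 8 9)(2 3 10 13)| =12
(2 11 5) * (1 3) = [0, 3, 11, 1, 4, 2, 6, 7, 8, 9, 10, 5] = (1 3)(2 11 5)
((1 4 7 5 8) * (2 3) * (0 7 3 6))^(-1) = (0 6 2 3 4 1 8 5 7)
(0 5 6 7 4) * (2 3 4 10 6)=(0 5 2 3 4)(6 7 10)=[5, 1, 3, 4, 0, 2, 7, 10, 8, 9, 6]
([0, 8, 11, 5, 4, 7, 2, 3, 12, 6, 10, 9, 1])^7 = (1 8 12)(2 6 9 11)(3 5 7)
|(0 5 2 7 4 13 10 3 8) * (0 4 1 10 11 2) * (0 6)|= 9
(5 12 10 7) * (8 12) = (5 8 12 10 7) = [0, 1, 2, 3, 4, 8, 6, 5, 12, 9, 7, 11, 10]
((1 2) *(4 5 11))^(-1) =((1 2)(4 5 11))^(-1) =(1 2)(4 11 5)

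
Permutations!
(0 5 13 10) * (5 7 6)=(0 7 6 5 13 10)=[7, 1, 2, 3, 4, 13, 5, 6, 8, 9, 0, 11, 12, 10]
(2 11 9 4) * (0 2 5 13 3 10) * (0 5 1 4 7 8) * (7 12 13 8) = (0 2 11 9 12 13 3 10 5 8)(1 4) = [2, 4, 11, 10, 1, 8, 6, 7, 0, 12, 5, 9, 13, 3]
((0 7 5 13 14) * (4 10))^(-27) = (0 13 7 14 5)(4 10)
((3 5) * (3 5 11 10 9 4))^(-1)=((3 11 10 9 4))^(-1)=(3 4 9 10 11)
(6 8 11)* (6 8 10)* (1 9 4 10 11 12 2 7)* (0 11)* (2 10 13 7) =(0 11 8 12 10 6)(1 9 4 13 7) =[11, 9, 2, 3, 13, 5, 0, 1, 12, 4, 6, 8, 10, 7]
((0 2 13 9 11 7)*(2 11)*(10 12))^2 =(0 7 11)(2 9 13)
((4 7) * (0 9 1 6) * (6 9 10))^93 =(10)(1 9)(4 7) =((0 10 6)(1 9)(4 7))^93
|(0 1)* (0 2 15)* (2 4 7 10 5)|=|(0 1 4 7 10 5 2 15)|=8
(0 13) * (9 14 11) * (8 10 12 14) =(0 13)(8 10 12 14 11 9) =[13, 1, 2, 3, 4, 5, 6, 7, 10, 8, 12, 9, 14, 0, 11]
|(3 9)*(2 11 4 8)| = 4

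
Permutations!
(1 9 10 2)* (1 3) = (1 9 10 2 3) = [0, 9, 3, 1, 4, 5, 6, 7, 8, 10, 2]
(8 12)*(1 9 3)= (1 9 3)(8 12)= [0, 9, 2, 1, 4, 5, 6, 7, 12, 3, 10, 11, 8]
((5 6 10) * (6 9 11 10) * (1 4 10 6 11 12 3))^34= ((1 4 10 5 9 12 3)(6 11))^34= (1 3 12 9 5 10 4)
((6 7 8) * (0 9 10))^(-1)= ((0 9 10)(6 7 8))^(-1)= (0 10 9)(6 8 7)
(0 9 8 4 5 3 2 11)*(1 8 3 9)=(0 1 8 4 5 9 3 2 11)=[1, 8, 11, 2, 5, 9, 6, 7, 4, 3, 10, 0]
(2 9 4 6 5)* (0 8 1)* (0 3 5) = [8, 3, 9, 5, 6, 2, 0, 7, 1, 4] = (0 8 1 3 5 2 9 4 6)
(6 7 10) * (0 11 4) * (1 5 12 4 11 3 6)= (0 3 6 7 10 1 5 12 4)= [3, 5, 2, 6, 0, 12, 7, 10, 8, 9, 1, 11, 4]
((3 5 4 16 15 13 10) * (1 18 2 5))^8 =((1 18 2 5 4 16 15 13 10 3))^8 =(1 10 15 4 2)(3 13 16 5 18)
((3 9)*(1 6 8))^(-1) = (1 8 6)(3 9)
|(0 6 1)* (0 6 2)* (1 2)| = 4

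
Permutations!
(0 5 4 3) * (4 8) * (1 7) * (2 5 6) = [6, 7, 5, 0, 3, 8, 2, 1, 4] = (0 6 2 5 8 4 3)(1 7)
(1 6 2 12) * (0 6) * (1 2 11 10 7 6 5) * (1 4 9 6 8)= (0 5 4 9 6 11 10 7 8 1)(2 12)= [5, 0, 12, 3, 9, 4, 11, 8, 1, 6, 7, 10, 2]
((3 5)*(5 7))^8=((3 7 5))^8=(3 5 7)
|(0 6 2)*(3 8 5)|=3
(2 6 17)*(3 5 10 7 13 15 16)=(2 6 17)(3 5 10 7 13 15 16)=[0, 1, 6, 5, 4, 10, 17, 13, 8, 9, 7, 11, 12, 15, 14, 16, 3, 2]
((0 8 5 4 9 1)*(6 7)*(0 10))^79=(0 5 9 10 8 4 1)(6 7)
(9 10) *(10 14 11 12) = (9 14 11 12 10) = [0, 1, 2, 3, 4, 5, 6, 7, 8, 14, 9, 12, 10, 13, 11]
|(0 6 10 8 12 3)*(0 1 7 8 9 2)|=|(0 6 10 9 2)(1 7 8 12 3)|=5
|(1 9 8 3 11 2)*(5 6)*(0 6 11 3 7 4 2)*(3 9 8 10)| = 60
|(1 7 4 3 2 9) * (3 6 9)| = |(1 7 4 6 9)(2 3)| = 10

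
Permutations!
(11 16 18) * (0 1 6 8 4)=(0 1 6 8 4)(11 16 18)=[1, 6, 2, 3, 0, 5, 8, 7, 4, 9, 10, 16, 12, 13, 14, 15, 18, 17, 11]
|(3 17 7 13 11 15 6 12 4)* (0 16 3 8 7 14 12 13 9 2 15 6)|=12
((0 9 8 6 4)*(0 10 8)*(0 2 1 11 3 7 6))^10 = (0 8 10 4 6 7 3 11 1 2 9)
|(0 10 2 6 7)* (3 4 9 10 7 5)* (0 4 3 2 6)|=8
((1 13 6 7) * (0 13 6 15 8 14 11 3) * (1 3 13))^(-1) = (0 3 7 6 1)(8 15 13 11 14)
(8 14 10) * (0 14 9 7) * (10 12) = [14, 1, 2, 3, 4, 5, 6, 0, 9, 7, 8, 11, 10, 13, 12] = (0 14 12 10 8 9 7)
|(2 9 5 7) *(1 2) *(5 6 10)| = |(1 2 9 6 10 5 7)| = 7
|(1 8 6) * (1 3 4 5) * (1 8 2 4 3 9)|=7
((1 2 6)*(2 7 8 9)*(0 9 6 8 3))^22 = ((0 9 2 8 6 1 7 3))^22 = (0 7 6 2)(1 8 9 3)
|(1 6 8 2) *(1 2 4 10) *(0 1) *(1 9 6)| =6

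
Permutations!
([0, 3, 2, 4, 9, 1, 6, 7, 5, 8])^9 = (1 9)(3 8)(4 5)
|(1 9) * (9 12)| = |(1 12 9)| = 3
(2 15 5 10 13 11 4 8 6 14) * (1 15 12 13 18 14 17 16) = [0, 15, 12, 3, 8, 10, 17, 7, 6, 9, 18, 4, 13, 11, 2, 5, 1, 16, 14] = (1 15 5 10 18 14 2 12 13 11 4 8 6 17 16)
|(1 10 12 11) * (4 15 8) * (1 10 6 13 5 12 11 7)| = 6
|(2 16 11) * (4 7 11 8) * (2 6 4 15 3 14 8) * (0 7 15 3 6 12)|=12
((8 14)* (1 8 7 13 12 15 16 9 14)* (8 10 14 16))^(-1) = (1 8 15 12 13 7 14 10)(9 16)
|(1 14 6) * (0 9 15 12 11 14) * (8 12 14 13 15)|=10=|(0 9 8 12 11 13 15 14 6 1)|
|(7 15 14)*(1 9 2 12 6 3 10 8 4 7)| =12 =|(1 9 2 12 6 3 10 8 4 7 15 14)|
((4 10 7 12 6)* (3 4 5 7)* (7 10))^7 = (12)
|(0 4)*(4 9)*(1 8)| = 6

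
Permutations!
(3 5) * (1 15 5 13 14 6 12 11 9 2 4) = [0, 15, 4, 13, 1, 3, 12, 7, 8, 2, 10, 9, 11, 14, 6, 5] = (1 15 5 3 13 14 6 12 11 9 2 4)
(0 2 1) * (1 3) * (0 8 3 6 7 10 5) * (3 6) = (0 2 3 1 8 6 7 10 5) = [2, 8, 3, 1, 4, 0, 7, 10, 6, 9, 5]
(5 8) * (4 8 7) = (4 8 5 7) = [0, 1, 2, 3, 8, 7, 6, 4, 5]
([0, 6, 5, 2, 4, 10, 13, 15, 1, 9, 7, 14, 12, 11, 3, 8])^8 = [0, 10, 13, 6, 4, 11, 7, 3, 5, 9, 14, 8, 12, 15, 1, 2]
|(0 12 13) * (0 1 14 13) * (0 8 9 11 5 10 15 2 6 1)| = |(0 12 8 9 11 5 10 15 2 6 1 14 13)| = 13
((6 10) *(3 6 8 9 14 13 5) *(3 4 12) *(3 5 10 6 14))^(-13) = (3 9 8 10 13 14)(4 5 12)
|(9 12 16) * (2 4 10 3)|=12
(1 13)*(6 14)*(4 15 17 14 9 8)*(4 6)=(1 13)(4 15 17 14)(6 9 8)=[0, 13, 2, 3, 15, 5, 9, 7, 6, 8, 10, 11, 12, 1, 4, 17, 16, 14]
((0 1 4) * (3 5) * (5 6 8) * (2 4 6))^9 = ((0 1 6 8 5 3 2 4))^9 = (0 1 6 8 5 3 2 4)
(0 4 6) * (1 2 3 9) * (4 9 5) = (0 9 1 2 3 5 4 6) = [9, 2, 3, 5, 6, 4, 0, 7, 8, 1]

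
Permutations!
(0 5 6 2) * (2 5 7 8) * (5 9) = [7, 1, 0, 3, 4, 6, 9, 8, 2, 5] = (0 7 8 2)(5 6 9)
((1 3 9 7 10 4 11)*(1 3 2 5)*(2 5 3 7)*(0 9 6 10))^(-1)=((0 9 2 3 6 10 4 11 7)(1 5))^(-1)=(0 7 11 4 10 6 3 2 9)(1 5)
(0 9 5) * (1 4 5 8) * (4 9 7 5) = (0 7 5)(1 9 8) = [7, 9, 2, 3, 4, 0, 6, 5, 1, 8]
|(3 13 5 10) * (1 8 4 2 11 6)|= |(1 8 4 2 11 6)(3 13 5 10)|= 12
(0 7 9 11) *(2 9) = (0 7 2 9 11) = [7, 1, 9, 3, 4, 5, 6, 2, 8, 11, 10, 0]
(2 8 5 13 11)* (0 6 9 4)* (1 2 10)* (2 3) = [6, 3, 8, 2, 0, 13, 9, 7, 5, 4, 1, 10, 12, 11] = (0 6 9 4)(1 3 2 8 5 13 11 10)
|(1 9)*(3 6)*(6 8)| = 6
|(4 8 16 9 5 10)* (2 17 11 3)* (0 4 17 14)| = 12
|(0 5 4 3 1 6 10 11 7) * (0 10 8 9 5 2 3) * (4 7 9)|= 35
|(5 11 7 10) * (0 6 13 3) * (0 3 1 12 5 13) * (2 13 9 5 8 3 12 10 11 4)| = 42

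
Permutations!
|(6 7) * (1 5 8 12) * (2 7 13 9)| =20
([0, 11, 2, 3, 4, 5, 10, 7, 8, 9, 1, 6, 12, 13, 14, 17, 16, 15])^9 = [0, 11, 2, 3, 4, 5, 10, 7, 8, 9, 1, 6, 12, 13, 14, 17, 16, 15]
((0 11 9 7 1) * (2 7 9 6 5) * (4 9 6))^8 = ((0 11 4 9 6 5 2 7 1))^8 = (0 1 7 2 5 6 9 4 11)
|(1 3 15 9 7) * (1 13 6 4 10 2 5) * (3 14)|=12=|(1 14 3 15 9 7 13 6 4 10 2 5)|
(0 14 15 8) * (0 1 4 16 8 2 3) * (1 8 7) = [14, 4, 3, 0, 16, 5, 6, 1, 8, 9, 10, 11, 12, 13, 15, 2, 7] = (0 14 15 2 3)(1 4 16 7)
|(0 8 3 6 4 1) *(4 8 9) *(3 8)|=|(0 9 4 1)(3 6)|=4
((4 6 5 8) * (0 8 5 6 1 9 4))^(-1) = (0 8)(1 4 9)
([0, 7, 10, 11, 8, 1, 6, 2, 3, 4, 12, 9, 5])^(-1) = (1 5 12 10 2 7)(3 8 4 9 11)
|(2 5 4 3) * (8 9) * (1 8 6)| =4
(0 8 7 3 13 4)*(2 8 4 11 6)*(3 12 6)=(0 4)(2 8 7 12 6)(3 13 11)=[4, 1, 8, 13, 0, 5, 2, 12, 7, 9, 10, 3, 6, 11]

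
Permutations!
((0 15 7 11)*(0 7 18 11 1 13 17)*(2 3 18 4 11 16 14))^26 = (0 4 7 13)(1 17 15 11)(2 3 18 16 14)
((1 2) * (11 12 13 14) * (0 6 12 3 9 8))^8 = (0 8 9 3 11 14 13 12 6)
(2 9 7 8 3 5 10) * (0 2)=[2, 1, 9, 5, 4, 10, 6, 8, 3, 7, 0]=(0 2 9 7 8 3 5 10)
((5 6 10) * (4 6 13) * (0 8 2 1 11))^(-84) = ((0 8 2 1 11)(4 6 10 5 13))^(-84) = (0 8 2 1 11)(4 6 10 5 13)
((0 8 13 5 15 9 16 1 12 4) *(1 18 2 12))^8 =(0 2 9 13 4 18 15 8 12 16 5)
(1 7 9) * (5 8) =[0, 7, 2, 3, 4, 8, 6, 9, 5, 1] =(1 7 9)(5 8)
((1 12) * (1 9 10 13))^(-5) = ((1 12 9 10 13))^(-5) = (13)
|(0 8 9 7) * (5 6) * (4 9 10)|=6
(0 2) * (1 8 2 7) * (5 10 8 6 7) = (0 5 10 8 2)(1 6 7) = [5, 6, 0, 3, 4, 10, 7, 1, 2, 9, 8]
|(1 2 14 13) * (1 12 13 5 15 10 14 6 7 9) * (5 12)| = |(1 2 6 7 9)(5 15 10 14 12 13)| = 30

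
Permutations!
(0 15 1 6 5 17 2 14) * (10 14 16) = (0 15 1 6 5 17 2 16 10 14) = [15, 6, 16, 3, 4, 17, 5, 7, 8, 9, 14, 11, 12, 13, 0, 1, 10, 2]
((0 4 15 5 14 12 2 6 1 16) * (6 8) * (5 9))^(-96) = (16)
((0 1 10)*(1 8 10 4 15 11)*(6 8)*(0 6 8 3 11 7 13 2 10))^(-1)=(0 8)(1 11 3 6 10 2 13 7 15 4)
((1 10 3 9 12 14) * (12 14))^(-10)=((1 10 3 9 14))^(-10)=(14)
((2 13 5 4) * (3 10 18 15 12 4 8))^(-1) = (2 4 12 15 18 10 3 8 5 13)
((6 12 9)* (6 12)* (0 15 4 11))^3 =(0 11 4 15)(9 12)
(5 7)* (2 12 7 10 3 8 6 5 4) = [0, 1, 12, 8, 2, 10, 5, 4, 6, 9, 3, 11, 7] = (2 12 7 4)(3 8 6 5 10)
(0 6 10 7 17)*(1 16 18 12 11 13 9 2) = (0 6 10 7 17)(1 16 18 12 11 13 9 2) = [6, 16, 1, 3, 4, 5, 10, 17, 8, 2, 7, 13, 11, 9, 14, 15, 18, 0, 12]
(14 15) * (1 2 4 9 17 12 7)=[0, 2, 4, 3, 9, 5, 6, 1, 8, 17, 10, 11, 7, 13, 15, 14, 16, 12]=(1 2 4 9 17 12 7)(14 15)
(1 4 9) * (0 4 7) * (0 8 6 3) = (0 4 9 1 7 8 6 3) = [4, 7, 2, 0, 9, 5, 3, 8, 6, 1]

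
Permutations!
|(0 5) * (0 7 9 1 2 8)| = 7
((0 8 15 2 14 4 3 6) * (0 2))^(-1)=((0 8 15)(2 14 4 3 6))^(-1)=(0 15 8)(2 6 3 4 14)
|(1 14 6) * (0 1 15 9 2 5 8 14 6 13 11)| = 11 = |(0 1 6 15 9 2 5 8 14 13 11)|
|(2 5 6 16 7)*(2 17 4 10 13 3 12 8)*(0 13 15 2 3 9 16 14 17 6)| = 39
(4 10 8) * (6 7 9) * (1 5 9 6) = (1 5 9)(4 10 8)(6 7) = [0, 5, 2, 3, 10, 9, 7, 6, 4, 1, 8]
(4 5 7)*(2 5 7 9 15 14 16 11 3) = (2 5 9 15 14 16 11 3)(4 7) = [0, 1, 5, 2, 7, 9, 6, 4, 8, 15, 10, 3, 12, 13, 16, 14, 11]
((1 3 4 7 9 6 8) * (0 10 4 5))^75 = (0 6)(1 4)(3 7)(5 9)(8 10)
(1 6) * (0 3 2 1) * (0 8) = (0 3 2 1 6 8) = [3, 6, 1, 2, 4, 5, 8, 7, 0]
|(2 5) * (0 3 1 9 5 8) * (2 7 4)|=9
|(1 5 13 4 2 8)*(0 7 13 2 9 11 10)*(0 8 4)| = 24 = |(0 7 13)(1 5 2 4 9 11 10 8)|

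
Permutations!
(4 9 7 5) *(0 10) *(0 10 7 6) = (10)(0 7 5 4 9 6) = [7, 1, 2, 3, 9, 4, 0, 5, 8, 6, 10]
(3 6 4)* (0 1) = (0 1)(3 6 4) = [1, 0, 2, 6, 3, 5, 4]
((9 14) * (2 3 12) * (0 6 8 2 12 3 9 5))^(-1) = ((0 6 8 2 9 14 5))^(-1) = (0 5 14 9 2 8 6)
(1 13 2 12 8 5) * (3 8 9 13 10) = (1 10 3 8 5)(2 12 9 13) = [0, 10, 12, 8, 4, 1, 6, 7, 5, 13, 3, 11, 9, 2]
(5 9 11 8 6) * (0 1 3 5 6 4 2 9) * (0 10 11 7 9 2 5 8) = (0 1 3 8 4 5 10 11)(7 9) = [1, 3, 2, 8, 5, 10, 6, 9, 4, 7, 11, 0]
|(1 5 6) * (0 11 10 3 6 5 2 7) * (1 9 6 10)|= |(0 11 1 2 7)(3 10)(6 9)|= 10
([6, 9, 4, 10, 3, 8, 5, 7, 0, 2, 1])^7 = (0 8 5 6)(1 9 2 4 3 10)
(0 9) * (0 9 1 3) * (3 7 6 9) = (0 1 7 6 9 3) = [1, 7, 2, 0, 4, 5, 9, 6, 8, 3]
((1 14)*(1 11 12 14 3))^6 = ((1 3)(11 12 14))^6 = (14)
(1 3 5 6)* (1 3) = (3 5 6) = [0, 1, 2, 5, 4, 6, 3]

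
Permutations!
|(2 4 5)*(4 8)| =4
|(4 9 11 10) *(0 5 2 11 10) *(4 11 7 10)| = |(0 5 2 7 10 11)(4 9)| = 6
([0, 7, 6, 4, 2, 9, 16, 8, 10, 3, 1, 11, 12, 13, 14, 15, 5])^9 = [0, 7, 16, 2, 6, 3, 5, 8, 10, 4, 1, 11, 12, 13, 14, 15, 9]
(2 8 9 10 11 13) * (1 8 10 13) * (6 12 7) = (1 8 9 13 2 10 11)(6 12 7) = [0, 8, 10, 3, 4, 5, 12, 6, 9, 13, 11, 1, 7, 2]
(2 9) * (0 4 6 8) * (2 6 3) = (0 4 3 2 9 6 8) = [4, 1, 9, 2, 3, 5, 8, 7, 0, 6]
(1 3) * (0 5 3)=(0 5 3 1)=[5, 0, 2, 1, 4, 3]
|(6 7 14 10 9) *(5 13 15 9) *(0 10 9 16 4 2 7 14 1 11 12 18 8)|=|(0 10 5 13 15 16 4 2 7 1 11 12 18 8)(6 14 9)|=42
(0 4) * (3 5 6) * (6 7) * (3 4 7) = [7, 1, 2, 5, 0, 3, 4, 6] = (0 7 6 4)(3 5)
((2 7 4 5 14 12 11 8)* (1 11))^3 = ((1 11 8 2 7 4 5 14 12))^3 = (1 2 5)(4 12 8)(7 14 11)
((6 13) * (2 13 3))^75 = ((2 13 6 3))^75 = (2 3 6 13)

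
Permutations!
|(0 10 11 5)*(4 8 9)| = |(0 10 11 5)(4 8 9)| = 12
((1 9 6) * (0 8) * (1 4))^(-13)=(0 8)(1 4 6 9)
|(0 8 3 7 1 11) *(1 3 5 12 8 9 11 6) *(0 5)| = 6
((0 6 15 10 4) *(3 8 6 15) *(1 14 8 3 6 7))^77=((0 15 10 4)(1 14 8 7))^77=(0 15 10 4)(1 14 8 7)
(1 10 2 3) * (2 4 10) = (1 2 3)(4 10) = [0, 2, 3, 1, 10, 5, 6, 7, 8, 9, 4]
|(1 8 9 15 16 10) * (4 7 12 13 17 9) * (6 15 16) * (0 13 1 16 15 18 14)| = |(0 13 17 9 15 6 18 14)(1 8 4 7 12)(10 16)| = 40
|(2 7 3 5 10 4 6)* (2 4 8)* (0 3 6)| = 9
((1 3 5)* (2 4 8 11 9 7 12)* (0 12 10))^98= ((0 12 2 4 8 11 9 7 10)(1 3 5))^98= (0 10 7 9 11 8 4 2 12)(1 5 3)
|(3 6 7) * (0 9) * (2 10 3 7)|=4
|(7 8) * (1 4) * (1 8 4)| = 3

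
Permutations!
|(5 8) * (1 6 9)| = |(1 6 9)(5 8)| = 6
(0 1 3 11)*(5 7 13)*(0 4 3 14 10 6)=(0 1 14 10 6)(3 11 4)(5 7 13)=[1, 14, 2, 11, 3, 7, 0, 13, 8, 9, 6, 4, 12, 5, 10]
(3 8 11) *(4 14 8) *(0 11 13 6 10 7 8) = (0 11 3 4 14)(6 10 7 8 13) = [11, 1, 2, 4, 14, 5, 10, 8, 13, 9, 7, 3, 12, 6, 0]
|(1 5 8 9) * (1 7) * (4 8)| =|(1 5 4 8 9 7)| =6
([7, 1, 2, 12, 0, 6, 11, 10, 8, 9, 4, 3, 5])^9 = [7, 1, 2, 11, 0, 12, 5, 10, 8, 9, 4, 6, 3]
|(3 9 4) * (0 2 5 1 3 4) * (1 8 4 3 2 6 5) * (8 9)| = 12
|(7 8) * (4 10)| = |(4 10)(7 8)| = 2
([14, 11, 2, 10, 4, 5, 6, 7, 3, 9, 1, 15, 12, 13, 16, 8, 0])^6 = (16)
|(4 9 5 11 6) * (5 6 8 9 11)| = 5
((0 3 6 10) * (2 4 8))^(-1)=((0 3 6 10)(2 4 8))^(-1)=(0 10 6 3)(2 8 4)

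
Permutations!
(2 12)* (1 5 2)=(1 5 2 12)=[0, 5, 12, 3, 4, 2, 6, 7, 8, 9, 10, 11, 1]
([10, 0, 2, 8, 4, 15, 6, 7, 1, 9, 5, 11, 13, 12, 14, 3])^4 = [3, 15, 2, 10, 4, 1, 6, 7, 5, 9, 8, 11, 12, 13, 14, 0]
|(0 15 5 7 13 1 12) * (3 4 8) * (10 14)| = 42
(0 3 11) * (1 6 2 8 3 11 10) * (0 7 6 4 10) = [11, 4, 8, 0, 10, 5, 2, 6, 3, 9, 1, 7] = (0 11 7 6 2 8 3)(1 4 10)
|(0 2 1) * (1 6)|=4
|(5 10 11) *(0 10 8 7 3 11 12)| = |(0 10 12)(3 11 5 8 7)| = 15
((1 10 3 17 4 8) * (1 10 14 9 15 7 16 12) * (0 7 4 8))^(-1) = ((0 7 16 12 1 14 9 15 4)(3 17 8 10))^(-1) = (0 4 15 9 14 1 12 16 7)(3 10 8 17)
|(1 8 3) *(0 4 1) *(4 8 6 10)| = |(0 8 3)(1 6 10 4)| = 12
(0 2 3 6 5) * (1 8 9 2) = [1, 8, 3, 6, 4, 0, 5, 7, 9, 2] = (0 1 8 9 2 3 6 5)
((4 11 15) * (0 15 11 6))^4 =(15) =((0 15 4 6))^4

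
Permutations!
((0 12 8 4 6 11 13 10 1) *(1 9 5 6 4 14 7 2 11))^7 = (0 13 12 10 8 9 14 5 7 6 2 1 11)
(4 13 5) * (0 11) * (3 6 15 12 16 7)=(0 11)(3 6 15 12 16 7)(4 13 5)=[11, 1, 2, 6, 13, 4, 15, 3, 8, 9, 10, 0, 16, 5, 14, 12, 7]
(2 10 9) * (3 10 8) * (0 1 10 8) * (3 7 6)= [1, 10, 0, 8, 4, 5, 3, 6, 7, 2, 9]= (0 1 10 9 2)(3 8 7 6)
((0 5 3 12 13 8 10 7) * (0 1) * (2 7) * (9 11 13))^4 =((0 5 3 12 9 11 13 8 10 2 7 1))^4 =(0 9 10)(1 12 8)(2 5 11)(3 13 7)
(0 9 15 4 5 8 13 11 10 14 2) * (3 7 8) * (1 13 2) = [9, 13, 0, 7, 5, 3, 6, 8, 2, 15, 14, 10, 12, 11, 1, 4] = (0 9 15 4 5 3 7 8 2)(1 13 11 10 14)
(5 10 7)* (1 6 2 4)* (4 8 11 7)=(1 6 2 8 11 7 5 10 4)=[0, 6, 8, 3, 1, 10, 2, 5, 11, 9, 4, 7]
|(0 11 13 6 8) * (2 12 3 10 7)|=|(0 11 13 6 8)(2 12 3 10 7)|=5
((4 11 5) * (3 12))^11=(3 12)(4 5 11)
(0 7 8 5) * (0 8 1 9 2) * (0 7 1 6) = [1, 9, 7, 3, 4, 8, 0, 6, 5, 2] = (0 1 9 2 7 6)(5 8)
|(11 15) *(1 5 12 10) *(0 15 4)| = 4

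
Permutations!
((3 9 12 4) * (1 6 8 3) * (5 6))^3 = (1 8 12 5 3 4 6 9)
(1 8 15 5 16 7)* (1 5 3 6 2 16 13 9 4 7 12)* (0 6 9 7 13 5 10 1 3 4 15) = (0 6 2 16 12 3 9 15 4 13 7 10 1 8) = [6, 8, 16, 9, 13, 5, 2, 10, 0, 15, 1, 11, 3, 7, 14, 4, 12]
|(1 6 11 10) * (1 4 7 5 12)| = 8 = |(1 6 11 10 4 7 5 12)|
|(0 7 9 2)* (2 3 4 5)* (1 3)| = 8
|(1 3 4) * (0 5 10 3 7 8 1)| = 15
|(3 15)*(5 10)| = |(3 15)(5 10)| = 2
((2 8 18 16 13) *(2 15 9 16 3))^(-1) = (2 3 18 8)(9 15 13 16)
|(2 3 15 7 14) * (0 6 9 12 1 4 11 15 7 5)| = |(0 6 9 12 1 4 11 15 5)(2 3 7 14)| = 36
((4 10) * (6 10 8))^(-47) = ((4 8 6 10))^(-47) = (4 8 6 10)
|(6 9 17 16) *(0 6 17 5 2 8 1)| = 14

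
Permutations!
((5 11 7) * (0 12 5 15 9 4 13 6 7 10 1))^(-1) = (0 1 10 11 5 12)(4 9 15 7 6 13)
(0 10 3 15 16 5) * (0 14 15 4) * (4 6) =(0 10 3 6 4)(5 14 15 16) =[10, 1, 2, 6, 0, 14, 4, 7, 8, 9, 3, 11, 12, 13, 15, 16, 5]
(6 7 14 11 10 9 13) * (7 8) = (6 8 7 14 11 10 9 13) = [0, 1, 2, 3, 4, 5, 8, 14, 7, 13, 9, 10, 12, 6, 11]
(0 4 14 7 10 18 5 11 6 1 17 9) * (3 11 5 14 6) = (0 4 6 1 17 9)(3 11)(7 10 18 14) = [4, 17, 2, 11, 6, 5, 1, 10, 8, 0, 18, 3, 12, 13, 7, 15, 16, 9, 14]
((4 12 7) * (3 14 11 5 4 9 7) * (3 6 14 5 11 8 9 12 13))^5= ((3 5 4 13)(6 14 8 9 7 12))^5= (3 5 4 13)(6 12 7 9 8 14)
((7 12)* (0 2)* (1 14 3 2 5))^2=((0 5 1 14 3 2)(7 12))^2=(0 1 3)(2 5 14)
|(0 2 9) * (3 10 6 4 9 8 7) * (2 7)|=14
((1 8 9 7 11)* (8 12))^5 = ((1 12 8 9 7 11))^5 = (1 11 7 9 8 12)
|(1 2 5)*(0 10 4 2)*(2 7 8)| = 8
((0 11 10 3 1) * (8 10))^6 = (11)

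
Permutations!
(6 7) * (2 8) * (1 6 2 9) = [0, 6, 8, 3, 4, 5, 7, 2, 9, 1] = (1 6 7 2 8 9)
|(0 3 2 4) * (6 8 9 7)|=|(0 3 2 4)(6 8 9 7)|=4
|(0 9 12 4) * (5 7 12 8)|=7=|(0 9 8 5 7 12 4)|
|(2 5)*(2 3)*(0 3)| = |(0 3 2 5)| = 4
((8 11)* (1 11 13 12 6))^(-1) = ((1 11 8 13 12 6))^(-1) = (1 6 12 13 8 11)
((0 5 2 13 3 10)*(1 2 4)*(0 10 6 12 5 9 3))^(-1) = (0 13 2 1 4 5 12 6 3 9)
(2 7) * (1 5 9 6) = [0, 5, 7, 3, 4, 9, 1, 2, 8, 6] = (1 5 9 6)(2 7)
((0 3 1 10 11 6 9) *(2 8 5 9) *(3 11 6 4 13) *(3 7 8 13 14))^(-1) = ((0 11 4 14 3 1 10 6 2 13 7 8 5 9))^(-1) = (0 9 5 8 7 13 2 6 10 1 3 14 4 11)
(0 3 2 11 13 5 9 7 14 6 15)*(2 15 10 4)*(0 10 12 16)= (0 3 15 10 4 2 11 13 5 9 7 14 6 12 16)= [3, 1, 11, 15, 2, 9, 12, 14, 8, 7, 4, 13, 16, 5, 6, 10, 0]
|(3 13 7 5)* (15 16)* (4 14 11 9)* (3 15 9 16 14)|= 10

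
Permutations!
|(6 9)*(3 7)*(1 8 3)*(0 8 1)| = |(0 8 3 7)(6 9)| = 4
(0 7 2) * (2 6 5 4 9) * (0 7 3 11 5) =(0 3 11 5 4 9 2 7 6) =[3, 1, 7, 11, 9, 4, 0, 6, 8, 2, 10, 5]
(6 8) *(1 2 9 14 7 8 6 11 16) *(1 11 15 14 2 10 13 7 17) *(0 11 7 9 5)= (0 11 16 7 8 15 14 17 1 10 13 9 2 5)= [11, 10, 5, 3, 4, 0, 6, 8, 15, 2, 13, 16, 12, 9, 17, 14, 7, 1]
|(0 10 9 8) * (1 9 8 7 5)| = 12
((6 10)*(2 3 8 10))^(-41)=((2 3 8 10 6))^(-41)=(2 6 10 8 3)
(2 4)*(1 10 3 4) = (1 10 3 4 2) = [0, 10, 1, 4, 2, 5, 6, 7, 8, 9, 3]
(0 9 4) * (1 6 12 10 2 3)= (0 9 4)(1 6 12 10 2 3)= [9, 6, 3, 1, 0, 5, 12, 7, 8, 4, 2, 11, 10]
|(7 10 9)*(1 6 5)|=|(1 6 5)(7 10 9)|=3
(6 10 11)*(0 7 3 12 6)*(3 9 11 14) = [7, 1, 2, 12, 4, 5, 10, 9, 8, 11, 14, 0, 6, 13, 3] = (0 7 9 11)(3 12 6 10 14)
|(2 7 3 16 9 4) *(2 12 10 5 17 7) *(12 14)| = |(3 16 9 4 14 12 10 5 17 7)| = 10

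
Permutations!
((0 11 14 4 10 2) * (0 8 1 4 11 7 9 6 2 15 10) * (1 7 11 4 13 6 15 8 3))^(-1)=((0 11 14 4)(1 13 6 2 3)(7 9 15 10 8))^(-1)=(0 4 14 11)(1 3 2 6 13)(7 8 10 15 9)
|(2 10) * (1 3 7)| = 6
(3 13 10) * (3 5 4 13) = (4 13 10 5) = [0, 1, 2, 3, 13, 4, 6, 7, 8, 9, 5, 11, 12, 10]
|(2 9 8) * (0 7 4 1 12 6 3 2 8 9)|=|(0 7 4 1 12 6 3 2)|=8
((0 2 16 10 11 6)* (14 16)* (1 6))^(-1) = ((0 2 14 16 10 11 1 6))^(-1) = (0 6 1 11 10 16 14 2)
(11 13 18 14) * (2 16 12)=(2 16 12)(11 13 18 14)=[0, 1, 16, 3, 4, 5, 6, 7, 8, 9, 10, 13, 2, 18, 11, 15, 12, 17, 14]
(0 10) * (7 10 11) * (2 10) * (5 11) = [5, 1, 10, 3, 4, 11, 6, 2, 8, 9, 0, 7] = (0 5 11 7 2 10)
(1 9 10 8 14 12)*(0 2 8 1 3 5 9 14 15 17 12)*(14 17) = (0 2 8 15 14)(1 17 12 3 5 9 10) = [2, 17, 8, 5, 4, 9, 6, 7, 15, 10, 1, 11, 3, 13, 0, 14, 16, 12]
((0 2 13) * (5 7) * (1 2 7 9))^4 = (0 1 7 2 5 13 9)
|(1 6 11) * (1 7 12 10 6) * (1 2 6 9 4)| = 9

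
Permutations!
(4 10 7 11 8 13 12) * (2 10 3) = (2 10 7 11 8 13 12 4 3) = [0, 1, 10, 2, 3, 5, 6, 11, 13, 9, 7, 8, 4, 12]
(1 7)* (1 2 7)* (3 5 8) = [0, 1, 7, 5, 4, 8, 6, 2, 3] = (2 7)(3 5 8)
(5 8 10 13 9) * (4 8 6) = (4 8 10 13 9 5 6) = [0, 1, 2, 3, 8, 6, 4, 7, 10, 5, 13, 11, 12, 9]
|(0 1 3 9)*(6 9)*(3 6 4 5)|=12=|(0 1 6 9)(3 4 5)|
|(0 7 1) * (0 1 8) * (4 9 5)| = |(0 7 8)(4 9 5)| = 3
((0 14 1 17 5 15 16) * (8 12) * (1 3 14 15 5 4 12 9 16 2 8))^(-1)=(0 16 9 8 2 15)(1 12 4 17)(3 14)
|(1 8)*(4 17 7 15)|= 4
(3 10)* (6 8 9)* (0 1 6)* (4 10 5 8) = (0 1 6 4 10 3 5 8 9) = [1, 6, 2, 5, 10, 8, 4, 7, 9, 0, 3]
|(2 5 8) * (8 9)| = |(2 5 9 8)| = 4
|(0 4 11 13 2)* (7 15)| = 10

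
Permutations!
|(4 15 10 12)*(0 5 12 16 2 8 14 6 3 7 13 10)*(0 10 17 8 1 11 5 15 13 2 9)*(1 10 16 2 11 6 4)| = |(0 15 16 9)(1 6 3 7 11 5 12)(2 10)(4 13 17 8 14)| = 140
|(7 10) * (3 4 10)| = |(3 4 10 7)| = 4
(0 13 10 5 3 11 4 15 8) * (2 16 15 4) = (0 13 10 5 3 11 2 16 15 8) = [13, 1, 16, 11, 4, 3, 6, 7, 0, 9, 5, 2, 12, 10, 14, 8, 15]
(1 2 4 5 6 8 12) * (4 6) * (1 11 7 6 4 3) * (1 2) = [0, 1, 4, 2, 5, 3, 8, 6, 12, 9, 10, 7, 11] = (2 4 5 3)(6 8 12 11 7)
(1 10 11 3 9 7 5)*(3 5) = (1 10 11 5)(3 9 7) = [0, 10, 2, 9, 4, 1, 6, 3, 8, 7, 11, 5]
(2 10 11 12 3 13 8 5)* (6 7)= (2 10 11 12 3 13 8 5)(6 7)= [0, 1, 10, 13, 4, 2, 7, 6, 5, 9, 11, 12, 3, 8]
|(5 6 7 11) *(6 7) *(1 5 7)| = |(1 5)(7 11)| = 2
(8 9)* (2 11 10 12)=[0, 1, 11, 3, 4, 5, 6, 7, 9, 8, 12, 10, 2]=(2 11 10 12)(8 9)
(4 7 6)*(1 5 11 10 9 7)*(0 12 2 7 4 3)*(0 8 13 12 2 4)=(0 2 7 6 3 8 13 12 4 1 5 11 10 9)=[2, 5, 7, 8, 1, 11, 3, 6, 13, 0, 9, 10, 4, 12]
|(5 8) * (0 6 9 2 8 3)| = |(0 6 9 2 8 5 3)| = 7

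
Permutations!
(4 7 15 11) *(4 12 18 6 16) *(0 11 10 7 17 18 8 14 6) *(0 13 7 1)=(0 11 12 8 14 6 16 4 17 18 13 7 15 10 1)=[11, 0, 2, 3, 17, 5, 16, 15, 14, 9, 1, 12, 8, 7, 6, 10, 4, 18, 13]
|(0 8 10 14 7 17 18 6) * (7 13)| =|(0 8 10 14 13 7 17 18 6)| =9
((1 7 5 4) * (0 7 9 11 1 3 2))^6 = ((0 7 5 4 3 2)(1 9 11))^6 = (11)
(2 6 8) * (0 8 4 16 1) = (0 8 2 6 4 16 1) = [8, 0, 6, 3, 16, 5, 4, 7, 2, 9, 10, 11, 12, 13, 14, 15, 1]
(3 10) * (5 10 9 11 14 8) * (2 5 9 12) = (2 5 10 3 12)(8 9 11 14) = [0, 1, 5, 12, 4, 10, 6, 7, 9, 11, 3, 14, 2, 13, 8]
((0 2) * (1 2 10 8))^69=(0 2 1 8 10)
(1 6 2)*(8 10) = (1 6 2)(8 10) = [0, 6, 1, 3, 4, 5, 2, 7, 10, 9, 8]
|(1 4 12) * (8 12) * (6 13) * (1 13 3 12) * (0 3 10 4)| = |(0 3 12 13 6 10 4 8 1)| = 9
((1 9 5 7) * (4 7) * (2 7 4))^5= (9)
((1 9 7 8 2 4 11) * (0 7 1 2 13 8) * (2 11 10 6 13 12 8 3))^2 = (2 10 13)(3 4 6)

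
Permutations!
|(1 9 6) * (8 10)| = |(1 9 6)(8 10)| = 6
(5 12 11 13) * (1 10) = (1 10)(5 12 11 13) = [0, 10, 2, 3, 4, 12, 6, 7, 8, 9, 1, 13, 11, 5]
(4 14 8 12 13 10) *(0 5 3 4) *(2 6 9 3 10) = (0 5 10)(2 6 9 3 4 14 8 12 13) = [5, 1, 6, 4, 14, 10, 9, 7, 12, 3, 0, 11, 13, 2, 8]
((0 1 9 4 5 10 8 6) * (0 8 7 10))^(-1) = (0 5 4 9 1)(6 8)(7 10)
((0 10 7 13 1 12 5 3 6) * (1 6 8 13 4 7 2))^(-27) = ((0 10 2 1 12 5 3 8 13 6)(4 7))^(-27) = (0 1 3 6 2 5 13 10 12 8)(4 7)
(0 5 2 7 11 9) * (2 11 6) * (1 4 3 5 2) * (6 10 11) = (0 2 7 10 11 9)(1 4 3 5 6) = [2, 4, 7, 5, 3, 6, 1, 10, 8, 0, 11, 9]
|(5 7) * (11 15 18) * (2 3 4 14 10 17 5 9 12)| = |(2 3 4 14 10 17 5 7 9 12)(11 15 18)| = 30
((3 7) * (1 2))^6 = (7) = ((1 2)(3 7))^6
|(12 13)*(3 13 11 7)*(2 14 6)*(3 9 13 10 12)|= 21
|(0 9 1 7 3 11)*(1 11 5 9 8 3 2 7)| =|(0 8 3 5 9 11)(2 7)| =6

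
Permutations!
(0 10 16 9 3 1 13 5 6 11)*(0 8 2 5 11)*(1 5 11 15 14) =(0 10 16 9 3 5 6)(1 13 15 14)(2 11 8) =[10, 13, 11, 5, 4, 6, 0, 7, 2, 3, 16, 8, 12, 15, 1, 14, 9]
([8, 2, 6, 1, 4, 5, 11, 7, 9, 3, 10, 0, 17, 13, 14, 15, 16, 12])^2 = (17)(0 9 1 6)(2 11 8 3)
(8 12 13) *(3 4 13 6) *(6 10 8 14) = (3 4 13 14 6)(8 12 10) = [0, 1, 2, 4, 13, 5, 3, 7, 12, 9, 8, 11, 10, 14, 6]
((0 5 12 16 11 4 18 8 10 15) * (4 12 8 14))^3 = ((0 5 8 10 15)(4 18 14)(11 12 16))^3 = (18)(0 10 5 15 8)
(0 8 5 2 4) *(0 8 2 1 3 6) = (0 2 4 8 5 1 3 6) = [2, 3, 4, 6, 8, 1, 0, 7, 5]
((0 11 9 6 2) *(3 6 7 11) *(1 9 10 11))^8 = ((0 3 6 2)(1 9 7)(10 11))^8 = (11)(1 7 9)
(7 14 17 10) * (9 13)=(7 14 17 10)(9 13)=[0, 1, 2, 3, 4, 5, 6, 14, 8, 13, 7, 11, 12, 9, 17, 15, 16, 10]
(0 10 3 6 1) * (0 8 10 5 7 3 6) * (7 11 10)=(0 5 11 10 6 1 8 7 3)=[5, 8, 2, 0, 4, 11, 1, 3, 7, 9, 6, 10]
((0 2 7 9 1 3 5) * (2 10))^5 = (0 1 2 5 9 10 3 7)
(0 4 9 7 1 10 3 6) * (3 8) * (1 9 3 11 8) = (0 4 3 6)(1 10)(7 9)(8 11) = [4, 10, 2, 6, 3, 5, 0, 9, 11, 7, 1, 8]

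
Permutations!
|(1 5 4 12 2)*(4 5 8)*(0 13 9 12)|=8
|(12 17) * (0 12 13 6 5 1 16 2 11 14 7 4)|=13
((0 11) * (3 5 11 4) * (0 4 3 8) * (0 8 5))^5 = ((0 3)(4 5 11))^5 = (0 3)(4 11 5)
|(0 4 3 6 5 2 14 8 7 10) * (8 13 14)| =18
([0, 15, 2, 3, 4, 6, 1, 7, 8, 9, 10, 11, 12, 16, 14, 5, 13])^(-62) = (16)(1 5)(6 15)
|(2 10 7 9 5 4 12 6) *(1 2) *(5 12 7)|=|(1 2 10 5 4 7 9 12 6)|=9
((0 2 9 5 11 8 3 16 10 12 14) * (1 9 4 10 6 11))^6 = ((0 2 4 10 12 14)(1 9 5)(3 16 6 11 8))^6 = (3 16 6 11 8)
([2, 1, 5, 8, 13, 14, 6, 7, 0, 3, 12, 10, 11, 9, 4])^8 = (0 8 3 9 13 4 14 5 2)(10 11 12)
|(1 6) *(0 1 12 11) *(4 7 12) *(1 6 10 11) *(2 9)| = 8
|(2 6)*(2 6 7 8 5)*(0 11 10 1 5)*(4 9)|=8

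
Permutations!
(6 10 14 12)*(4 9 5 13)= (4 9 5 13)(6 10 14 12)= [0, 1, 2, 3, 9, 13, 10, 7, 8, 5, 14, 11, 6, 4, 12]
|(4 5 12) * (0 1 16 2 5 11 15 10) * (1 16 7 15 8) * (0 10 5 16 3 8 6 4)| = 24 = |(0 3 8 1 7 15 5 12)(2 16)(4 11 6)|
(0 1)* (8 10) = [1, 0, 2, 3, 4, 5, 6, 7, 10, 9, 8] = (0 1)(8 10)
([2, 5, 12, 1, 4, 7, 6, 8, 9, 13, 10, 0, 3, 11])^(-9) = (0 12 1 7 9 11 2 3 5 8 13)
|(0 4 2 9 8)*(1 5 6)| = |(0 4 2 9 8)(1 5 6)| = 15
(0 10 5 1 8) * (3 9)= (0 10 5 1 8)(3 9)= [10, 8, 2, 9, 4, 1, 6, 7, 0, 3, 5]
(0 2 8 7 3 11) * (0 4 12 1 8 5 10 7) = [2, 8, 5, 11, 12, 10, 6, 3, 0, 9, 7, 4, 1] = (0 2 5 10 7 3 11 4 12 1 8)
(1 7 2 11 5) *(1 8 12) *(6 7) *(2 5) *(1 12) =(12)(1 6 7 5 8)(2 11) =[0, 6, 11, 3, 4, 8, 7, 5, 1, 9, 10, 2, 12]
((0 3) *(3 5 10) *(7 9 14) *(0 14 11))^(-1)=(0 11 9 7 14 3 10 5)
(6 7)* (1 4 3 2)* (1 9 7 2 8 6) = (1 4 3 8 6 2 9 7) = [0, 4, 9, 8, 3, 5, 2, 1, 6, 7]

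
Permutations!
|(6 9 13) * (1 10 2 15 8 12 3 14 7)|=|(1 10 2 15 8 12 3 14 7)(6 9 13)|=9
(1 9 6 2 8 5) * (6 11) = (1 9 11 6 2 8 5) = [0, 9, 8, 3, 4, 1, 2, 7, 5, 11, 10, 6]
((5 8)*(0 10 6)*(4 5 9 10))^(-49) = (10)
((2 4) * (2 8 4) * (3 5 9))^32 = (3 9 5)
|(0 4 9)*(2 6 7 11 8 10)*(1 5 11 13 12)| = |(0 4 9)(1 5 11 8 10 2 6 7 13 12)| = 30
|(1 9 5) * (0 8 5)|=5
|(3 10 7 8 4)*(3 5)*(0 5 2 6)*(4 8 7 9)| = 8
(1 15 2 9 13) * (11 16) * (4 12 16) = [0, 15, 9, 3, 12, 5, 6, 7, 8, 13, 10, 4, 16, 1, 14, 2, 11] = (1 15 2 9 13)(4 12 16 11)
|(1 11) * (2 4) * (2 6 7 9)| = 10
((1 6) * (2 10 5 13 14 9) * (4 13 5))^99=(1 6)(2 13)(4 9)(10 14)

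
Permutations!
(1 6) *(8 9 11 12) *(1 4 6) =(4 6)(8 9 11 12) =[0, 1, 2, 3, 6, 5, 4, 7, 9, 11, 10, 12, 8]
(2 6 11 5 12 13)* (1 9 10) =(1 9 10)(2 6 11 5 12 13) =[0, 9, 6, 3, 4, 12, 11, 7, 8, 10, 1, 5, 13, 2]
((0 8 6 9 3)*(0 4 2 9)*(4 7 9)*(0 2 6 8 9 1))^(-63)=(0 3 1 9 7)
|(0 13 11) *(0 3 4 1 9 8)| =8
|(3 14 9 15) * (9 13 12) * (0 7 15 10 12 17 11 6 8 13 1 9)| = |(0 7 15 3 14 1 9 10 12)(6 8 13 17 11)| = 45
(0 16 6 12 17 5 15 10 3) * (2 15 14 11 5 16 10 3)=(0 10 2 15 3)(5 14 11)(6 12 17 16)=[10, 1, 15, 0, 4, 14, 12, 7, 8, 9, 2, 5, 17, 13, 11, 3, 6, 16]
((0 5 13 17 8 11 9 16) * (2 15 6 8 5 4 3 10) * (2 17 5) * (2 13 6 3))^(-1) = (0 16 9 11 8 6 5 13 17 10 3 15 2 4)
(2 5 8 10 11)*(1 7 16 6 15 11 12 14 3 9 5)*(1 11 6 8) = [0, 7, 11, 9, 4, 1, 15, 16, 10, 5, 12, 2, 14, 13, 3, 6, 8] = (1 7 16 8 10 12 14 3 9 5)(2 11)(6 15)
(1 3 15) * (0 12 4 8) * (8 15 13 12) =[8, 3, 2, 13, 15, 5, 6, 7, 0, 9, 10, 11, 4, 12, 14, 1] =(0 8)(1 3 13 12 4 15)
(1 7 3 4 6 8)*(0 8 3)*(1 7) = (0 8 7)(3 4 6) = [8, 1, 2, 4, 6, 5, 3, 0, 7]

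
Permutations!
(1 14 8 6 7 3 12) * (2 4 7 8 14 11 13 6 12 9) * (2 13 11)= (14)(1 2 4 7 3 9 13 6 8 12)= [0, 2, 4, 9, 7, 5, 8, 3, 12, 13, 10, 11, 1, 6, 14]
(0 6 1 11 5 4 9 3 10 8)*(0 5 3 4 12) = (0 6 1 11 3 10 8 5 12)(4 9) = [6, 11, 2, 10, 9, 12, 1, 7, 5, 4, 8, 3, 0]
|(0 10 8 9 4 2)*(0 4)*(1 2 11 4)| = 4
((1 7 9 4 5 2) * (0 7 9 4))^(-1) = ((0 7 4 5 2 1 9))^(-1) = (0 9 1 2 5 4 7)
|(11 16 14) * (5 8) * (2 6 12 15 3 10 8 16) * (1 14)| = |(1 14 11 2 6 12 15 3 10 8 5 16)| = 12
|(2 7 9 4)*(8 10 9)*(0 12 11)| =6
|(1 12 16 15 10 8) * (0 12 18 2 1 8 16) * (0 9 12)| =6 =|(1 18 2)(9 12)(10 16 15)|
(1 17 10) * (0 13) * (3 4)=(0 13)(1 17 10)(3 4)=[13, 17, 2, 4, 3, 5, 6, 7, 8, 9, 1, 11, 12, 0, 14, 15, 16, 10]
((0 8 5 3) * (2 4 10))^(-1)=((0 8 5 3)(2 4 10))^(-1)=(0 3 5 8)(2 10 4)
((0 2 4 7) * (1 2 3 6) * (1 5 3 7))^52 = (7)(1 2 4)(3 6 5)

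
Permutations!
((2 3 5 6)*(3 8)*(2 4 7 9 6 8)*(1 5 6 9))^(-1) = (9)(1 7 4 6 3 8 5)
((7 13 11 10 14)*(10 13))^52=((7 10 14)(11 13))^52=(7 10 14)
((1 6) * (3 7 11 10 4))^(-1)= ((1 6)(3 7 11 10 4))^(-1)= (1 6)(3 4 10 11 7)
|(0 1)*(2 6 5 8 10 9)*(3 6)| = |(0 1)(2 3 6 5 8 10 9)| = 14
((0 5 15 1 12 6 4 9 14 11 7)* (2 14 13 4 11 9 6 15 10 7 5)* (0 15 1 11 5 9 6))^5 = (0 10 13 6 11 2 7 4 5 9 14 15)(1 12)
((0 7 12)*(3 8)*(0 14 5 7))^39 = ((3 8)(5 7 12 14))^39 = (3 8)(5 14 12 7)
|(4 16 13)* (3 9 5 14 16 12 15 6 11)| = |(3 9 5 14 16 13 4 12 15 6 11)| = 11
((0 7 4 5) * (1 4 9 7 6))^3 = (0 4 6 5 1)(7 9)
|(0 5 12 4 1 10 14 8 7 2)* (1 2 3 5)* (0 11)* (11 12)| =9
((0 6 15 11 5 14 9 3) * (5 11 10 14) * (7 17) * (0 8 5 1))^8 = ((0 6 15 10 14 9 3 8 5 1)(7 17))^8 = (17)(0 5 3 14 15)(1 8 9 10 6)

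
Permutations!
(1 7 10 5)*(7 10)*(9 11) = (1 10 5)(9 11) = [0, 10, 2, 3, 4, 1, 6, 7, 8, 11, 5, 9]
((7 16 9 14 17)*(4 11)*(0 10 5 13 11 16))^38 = ((0 10 5 13 11 4 16 9 14 17 7))^38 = (0 4 7 11 17 13 14 5 9 10 16)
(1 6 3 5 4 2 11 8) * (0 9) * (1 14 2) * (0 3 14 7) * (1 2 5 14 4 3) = (0 9 1 6 4 2 11 8 7)(3 14 5) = [9, 6, 11, 14, 2, 3, 4, 0, 7, 1, 10, 8, 12, 13, 5]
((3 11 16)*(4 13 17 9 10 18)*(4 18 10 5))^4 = ((18)(3 11 16)(4 13 17 9 5))^4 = (18)(3 11 16)(4 5 9 17 13)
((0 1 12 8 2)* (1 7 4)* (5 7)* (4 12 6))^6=(12)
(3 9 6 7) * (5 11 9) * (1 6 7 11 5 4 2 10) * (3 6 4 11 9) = [0, 4, 10, 11, 2, 5, 9, 6, 8, 7, 1, 3] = (1 4 2 10)(3 11)(6 9 7)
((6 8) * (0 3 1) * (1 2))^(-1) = (0 1 2 3)(6 8)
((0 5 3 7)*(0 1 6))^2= ((0 5 3 7 1 6))^2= (0 3 1)(5 7 6)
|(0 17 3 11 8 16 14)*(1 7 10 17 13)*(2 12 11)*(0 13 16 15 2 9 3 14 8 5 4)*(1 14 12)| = 26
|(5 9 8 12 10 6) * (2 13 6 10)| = |(2 13 6 5 9 8 12)| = 7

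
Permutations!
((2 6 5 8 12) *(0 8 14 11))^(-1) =(0 11 14 5 6 2 12 8)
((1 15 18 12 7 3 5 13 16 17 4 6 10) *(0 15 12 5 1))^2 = ((0 15 18 5 13 16 17 4 6 10)(1 12 7 3))^2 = (0 18 13 17 6)(1 7)(3 12)(4 10 15 5 16)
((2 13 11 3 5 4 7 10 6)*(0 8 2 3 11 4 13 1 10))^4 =((0 8 2 1 10 6 3 5 13 4 7))^4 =(0 10 13 8 6 4 2 3 7 1 5)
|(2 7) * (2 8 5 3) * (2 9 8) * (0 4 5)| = 6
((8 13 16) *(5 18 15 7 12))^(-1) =(5 12 7 15 18)(8 16 13)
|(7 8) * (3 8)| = 3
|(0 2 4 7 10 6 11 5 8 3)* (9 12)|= |(0 2 4 7 10 6 11 5 8 3)(9 12)|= 10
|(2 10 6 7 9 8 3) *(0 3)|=8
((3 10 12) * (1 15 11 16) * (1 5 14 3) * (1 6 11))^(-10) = ((1 15)(3 10 12 6 11 16 5 14))^(-10) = (3 5 11 12)(6 10 14 16)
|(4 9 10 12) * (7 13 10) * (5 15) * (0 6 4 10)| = 6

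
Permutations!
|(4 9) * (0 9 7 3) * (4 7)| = 4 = |(0 9 7 3)|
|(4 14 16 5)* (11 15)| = 4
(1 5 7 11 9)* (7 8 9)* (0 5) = (0 5 8 9 1)(7 11) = [5, 0, 2, 3, 4, 8, 6, 11, 9, 1, 10, 7]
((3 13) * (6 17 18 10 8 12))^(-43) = ((3 13)(6 17 18 10 8 12))^(-43) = (3 13)(6 12 8 10 18 17)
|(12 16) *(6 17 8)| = 6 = |(6 17 8)(12 16)|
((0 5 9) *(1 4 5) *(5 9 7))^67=((0 1 4 9)(5 7))^67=(0 9 4 1)(5 7)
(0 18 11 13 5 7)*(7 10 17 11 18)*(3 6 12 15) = (18)(0 7)(3 6 12 15)(5 10 17 11 13) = [7, 1, 2, 6, 4, 10, 12, 0, 8, 9, 17, 13, 15, 5, 14, 3, 16, 11, 18]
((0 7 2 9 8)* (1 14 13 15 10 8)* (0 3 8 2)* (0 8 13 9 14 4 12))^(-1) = ((0 7 8 3 13 15 10 2 14 9 1 4 12))^(-1) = (0 12 4 1 9 14 2 10 15 13 3 8 7)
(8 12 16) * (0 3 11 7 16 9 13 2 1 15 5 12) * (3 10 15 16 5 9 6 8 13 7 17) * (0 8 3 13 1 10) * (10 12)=(1 16)(2 12 6 3 11 17 13)(5 10 15 9 7)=[0, 16, 12, 11, 4, 10, 3, 5, 8, 7, 15, 17, 6, 2, 14, 9, 1, 13]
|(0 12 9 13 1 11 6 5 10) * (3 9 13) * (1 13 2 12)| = 6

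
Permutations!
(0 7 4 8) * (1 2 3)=(0 7 4 8)(1 2 3)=[7, 2, 3, 1, 8, 5, 6, 4, 0]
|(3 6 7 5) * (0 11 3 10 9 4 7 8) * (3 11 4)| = 9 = |(11)(0 4 7 5 10 9 3 6 8)|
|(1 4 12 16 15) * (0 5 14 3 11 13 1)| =11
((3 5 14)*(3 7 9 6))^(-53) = ((3 5 14 7 9 6))^(-53) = (3 5 14 7 9 6)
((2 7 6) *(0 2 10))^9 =((0 2 7 6 10))^9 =(0 10 6 7 2)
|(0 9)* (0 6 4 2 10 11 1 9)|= |(1 9 6 4 2 10 11)|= 7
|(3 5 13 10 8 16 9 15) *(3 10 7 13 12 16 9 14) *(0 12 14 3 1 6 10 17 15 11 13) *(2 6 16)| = 10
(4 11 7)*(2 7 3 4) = (2 7)(3 4 11) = [0, 1, 7, 4, 11, 5, 6, 2, 8, 9, 10, 3]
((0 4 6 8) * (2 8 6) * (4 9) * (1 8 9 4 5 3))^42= ((0 4 2 9 5 3 1 8))^42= (0 2 5 1)(3 8 4 9)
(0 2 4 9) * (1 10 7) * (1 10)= [2, 1, 4, 3, 9, 5, 6, 10, 8, 0, 7]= (0 2 4 9)(7 10)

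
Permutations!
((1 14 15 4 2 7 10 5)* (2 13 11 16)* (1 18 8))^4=((1 14 15 4 13 11 16 2 7 10 5 18 8))^4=(1 13 7 8 4 2 18 15 16 5 14 11 10)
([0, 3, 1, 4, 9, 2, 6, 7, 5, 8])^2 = (1 4 8 2 3 9 5)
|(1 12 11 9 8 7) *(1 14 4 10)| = 9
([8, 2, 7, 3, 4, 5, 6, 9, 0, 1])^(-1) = [8, 9, 1, 3, 4, 5, 6, 2, 0, 7]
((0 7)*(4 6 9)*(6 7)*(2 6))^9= ((0 2 6 9 4 7))^9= (0 9)(2 4)(6 7)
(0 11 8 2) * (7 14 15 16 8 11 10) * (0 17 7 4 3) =(0 10 4 3)(2 17 7 14 15 16 8) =[10, 1, 17, 0, 3, 5, 6, 14, 2, 9, 4, 11, 12, 13, 15, 16, 8, 7]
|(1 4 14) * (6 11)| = 6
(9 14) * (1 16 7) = (1 16 7)(9 14) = [0, 16, 2, 3, 4, 5, 6, 1, 8, 14, 10, 11, 12, 13, 9, 15, 7]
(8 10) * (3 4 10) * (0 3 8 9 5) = (0 3 4 10 9 5) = [3, 1, 2, 4, 10, 0, 6, 7, 8, 5, 9]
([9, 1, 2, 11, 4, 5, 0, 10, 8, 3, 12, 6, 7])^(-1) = (0 6 11 3 9)(7 12 10)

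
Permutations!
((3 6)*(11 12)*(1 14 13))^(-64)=(1 13 14)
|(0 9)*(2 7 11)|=|(0 9)(2 7 11)|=6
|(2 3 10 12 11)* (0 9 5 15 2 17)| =10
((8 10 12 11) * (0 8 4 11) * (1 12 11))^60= (0 4 8 1 10 12 11)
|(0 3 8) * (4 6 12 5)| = 12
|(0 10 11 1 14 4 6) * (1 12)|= 8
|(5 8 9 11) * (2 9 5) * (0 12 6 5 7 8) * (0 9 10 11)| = |(0 12 6 5 9)(2 10 11)(7 8)| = 30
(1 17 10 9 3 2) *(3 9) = [0, 17, 1, 2, 4, 5, 6, 7, 8, 9, 3, 11, 12, 13, 14, 15, 16, 10] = (1 17 10 3 2)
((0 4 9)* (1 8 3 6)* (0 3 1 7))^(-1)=((0 4 9 3 6 7)(1 8))^(-1)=(0 7 6 3 9 4)(1 8)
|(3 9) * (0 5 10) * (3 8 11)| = |(0 5 10)(3 9 8 11)| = 12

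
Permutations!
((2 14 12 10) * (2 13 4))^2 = ((2 14 12 10 13 4))^2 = (2 12 13)(4 14 10)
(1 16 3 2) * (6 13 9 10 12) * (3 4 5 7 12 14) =(1 16 4 5 7 12 6 13 9 10 14 3 2) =[0, 16, 1, 2, 5, 7, 13, 12, 8, 10, 14, 11, 6, 9, 3, 15, 4]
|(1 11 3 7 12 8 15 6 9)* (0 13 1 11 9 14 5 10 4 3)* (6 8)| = |(0 13 1 9 11)(3 7 12 6 14 5 10 4)(8 15)| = 40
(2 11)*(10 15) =[0, 1, 11, 3, 4, 5, 6, 7, 8, 9, 15, 2, 12, 13, 14, 10] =(2 11)(10 15)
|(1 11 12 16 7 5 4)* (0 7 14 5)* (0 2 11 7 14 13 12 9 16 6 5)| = |(0 14)(1 7 2 11 9 16 13 12 6 5 4)| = 22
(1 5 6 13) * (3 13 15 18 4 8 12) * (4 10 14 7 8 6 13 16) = (1 5 13)(3 16 4 6 15 18 10 14 7 8 12) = [0, 5, 2, 16, 6, 13, 15, 8, 12, 9, 14, 11, 3, 1, 7, 18, 4, 17, 10]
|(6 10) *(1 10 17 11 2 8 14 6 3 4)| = |(1 10 3 4)(2 8 14 6 17 11)| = 12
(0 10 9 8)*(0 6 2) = (0 10 9 8 6 2) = [10, 1, 0, 3, 4, 5, 2, 7, 6, 8, 9]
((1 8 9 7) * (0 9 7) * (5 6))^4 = (9)(1 8 7)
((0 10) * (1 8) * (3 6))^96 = ((0 10)(1 8)(3 6))^96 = (10)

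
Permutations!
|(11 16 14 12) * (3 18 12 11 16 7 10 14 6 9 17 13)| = |(3 18 12 16 6 9 17 13)(7 10 14 11)| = 8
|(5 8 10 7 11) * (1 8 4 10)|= 10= |(1 8)(4 10 7 11 5)|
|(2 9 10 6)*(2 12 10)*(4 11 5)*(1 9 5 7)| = 21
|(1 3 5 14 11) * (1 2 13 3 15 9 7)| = 12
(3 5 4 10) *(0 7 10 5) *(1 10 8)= (0 7 8 1 10 3)(4 5)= [7, 10, 2, 0, 5, 4, 6, 8, 1, 9, 3]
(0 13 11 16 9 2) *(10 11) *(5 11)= [13, 1, 0, 3, 4, 11, 6, 7, 8, 2, 5, 16, 12, 10, 14, 15, 9]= (0 13 10 5 11 16 9 2)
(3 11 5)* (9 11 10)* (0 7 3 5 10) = (0 7 3)(9 11 10) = [7, 1, 2, 0, 4, 5, 6, 3, 8, 11, 9, 10]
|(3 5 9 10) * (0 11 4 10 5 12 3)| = |(0 11 4 10)(3 12)(5 9)| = 4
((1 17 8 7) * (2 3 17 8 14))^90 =(2 17)(3 14)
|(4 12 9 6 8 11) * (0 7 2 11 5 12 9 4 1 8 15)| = |(0 7 2 11 1 8 5 12 4 9 6 15)| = 12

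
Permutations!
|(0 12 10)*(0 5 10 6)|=|(0 12 6)(5 10)|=6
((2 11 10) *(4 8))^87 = (11)(4 8)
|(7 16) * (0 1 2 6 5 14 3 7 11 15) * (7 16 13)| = |(0 1 2 6 5 14 3 16 11 15)(7 13)| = 10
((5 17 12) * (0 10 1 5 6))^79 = (0 1 17 6 10 5 12)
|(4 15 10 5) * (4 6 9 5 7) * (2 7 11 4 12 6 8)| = 28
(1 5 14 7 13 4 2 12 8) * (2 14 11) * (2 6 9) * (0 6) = [6, 5, 12, 3, 14, 11, 9, 13, 1, 2, 10, 0, 8, 4, 7] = (0 6 9 2 12 8 1 5 11)(4 14 7 13)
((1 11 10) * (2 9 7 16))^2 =(1 10 11)(2 7)(9 16) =((1 11 10)(2 9 7 16))^2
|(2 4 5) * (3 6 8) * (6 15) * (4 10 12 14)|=12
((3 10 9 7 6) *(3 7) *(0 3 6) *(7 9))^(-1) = (0 7 10 3)(6 9) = ((0 3 10 7)(6 9))^(-1)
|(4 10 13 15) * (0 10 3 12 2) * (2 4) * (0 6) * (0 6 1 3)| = 9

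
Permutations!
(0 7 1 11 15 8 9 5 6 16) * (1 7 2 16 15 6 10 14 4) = (0 2 16)(1 11 6 15 8 9 5 10 14 4) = [2, 11, 16, 3, 1, 10, 15, 7, 9, 5, 14, 6, 12, 13, 4, 8, 0]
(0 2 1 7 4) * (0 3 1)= (0 2)(1 7 4 3)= [2, 7, 0, 1, 3, 5, 6, 4]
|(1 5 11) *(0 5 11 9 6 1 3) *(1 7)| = |(0 5 9 6 7 1 11 3)| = 8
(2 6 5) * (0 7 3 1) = (0 7 3 1)(2 6 5) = [7, 0, 6, 1, 4, 2, 5, 3]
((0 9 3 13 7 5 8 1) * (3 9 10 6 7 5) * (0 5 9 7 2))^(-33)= ((0 10 6 2)(1 5 8)(3 13 9 7))^(-33)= (0 2 6 10)(3 7 9 13)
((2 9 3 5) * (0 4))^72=(9)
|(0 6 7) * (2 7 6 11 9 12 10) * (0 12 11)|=4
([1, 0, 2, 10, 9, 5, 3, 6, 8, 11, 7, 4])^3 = (11)(0 1)(3 6 7 10)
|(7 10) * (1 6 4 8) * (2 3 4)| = 6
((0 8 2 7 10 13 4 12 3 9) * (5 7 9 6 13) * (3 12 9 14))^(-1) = ((0 8 2 14 3 6 13 4 9)(5 7 10))^(-1) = (0 9 4 13 6 3 14 2 8)(5 10 7)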